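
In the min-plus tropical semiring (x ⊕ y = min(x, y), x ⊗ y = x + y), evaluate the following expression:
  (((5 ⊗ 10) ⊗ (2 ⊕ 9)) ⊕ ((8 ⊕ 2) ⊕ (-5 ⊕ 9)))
(((5 ⊗ 10) ⊗ (2 ⊕ 9)) ⊕ ((8 ⊕ 2) ⊕ (-5 ⊕ 9))) = -5

Expand innermost to outermost. Recall ⊕ takes the minimum of its arguments and ⊗ takes their sum. Working out the expression (((5 ⊗ 10) ⊗ (2 ⊕ 9)) ⊕ ((8 ⊕ 2) ⊕ (-5 ⊕ 9))) gives -5.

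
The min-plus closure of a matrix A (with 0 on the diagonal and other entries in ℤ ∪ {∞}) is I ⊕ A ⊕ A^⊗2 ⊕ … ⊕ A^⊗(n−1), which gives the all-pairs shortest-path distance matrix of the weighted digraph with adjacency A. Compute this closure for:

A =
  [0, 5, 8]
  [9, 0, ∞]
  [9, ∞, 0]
Closure =
  [0, 5, 8]
  [9, 0, 17]
  [9, 14, 0]

This is the Floyd-Warshall all-pairs shortest-path computation. For each intermediate vertex k = 0, 1, …, 2, update dist[i][j] ← min(dist[i][j], dist[i][k] + dist[k][j]). The final matrix gives, for each (i, j), the minimum total weight of any directed path from i to j (possibly empty when i = j).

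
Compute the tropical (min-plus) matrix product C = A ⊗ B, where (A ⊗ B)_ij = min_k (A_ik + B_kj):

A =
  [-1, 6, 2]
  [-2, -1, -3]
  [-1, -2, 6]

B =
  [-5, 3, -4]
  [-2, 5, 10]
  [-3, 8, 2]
A ⊗ B =
  [-6, 2, -5]
  [-7, 1, -6]
  [-6, 2, -5]

Apply the min-plus product entry-by-entry:
  C[0][0] = min over k of (A[0][0] + B[0][0] = -1 + -5 = -6, A[0][1] + B[1][0] = 6 + -2 = 4, A[0][2] + B[2][0] = 2 + -3 = -1) = -6 (attained at k = 0)
  C[0][1] = min over k of (A[0][0] + B[0][1] = -1 + 3 = 2, A[0][1] + B[1][1] = 6 + 5 = 11, A[0][2] + B[2][1] = 2 + 8 = 10) = 2 (attained at k = 0)
  C[0][2] = min over k of (A[0][0] + B[0][2] = -1 + -4 = -5, A[0][1] + B[1][2] = 6 + 10 = 16, A[0][2] + B[2][2] = 2 + 2 = 4) = -5 (attained at k = 0)
  C[1][0] = min over k of (A[1][0] + B[0][0] = -2 + -5 = -7, A[1][1] + B[1][0] = -1 + -2 = -3, A[1][2] + B[2][0] = -3 + -3 = -6) = -7 (attained at k = 0)
  C[1][1] = min over k of (A[1][0] + B[0][1] = -2 + 3 = 1, A[1][1] + B[1][1] = -1 + 5 = 4, A[1][2] + B[2][1] = -3 + 8 = 5) = 1 (attained at k = 0)
  C[1][2] = min over k of (A[1][0] + B[0][2] = -2 + -4 = -6, A[1][1] + B[1][2] = -1 + 10 = 9, A[1][2] + B[2][2] = -3 + 2 = -1) = -6 (attained at k = 0)
  C[2][0] = min over k of (A[2][0] + B[0][0] = -1 + -5 = -6, A[2][1] + B[1][0] = -2 + -2 = -4, A[2][2] + B[2][0] = 6 + -3 = 3) = -6 (attained at k = 0)
  C[2][1] = min over k of (A[2][0] + B[0][1] = -1 + 3 = 2, A[2][1] + B[1][1] = -2 + 5 = 3, A[2][2] + B[2][1] = 6 + 8 = 14) = 2 (attained at k = 0)
  C[2][2] = min over k of (A[2][0] + B[0][2] = -1 + -4 = -5, A[2][1] + B[1][2] = -2 + 10 = 8, A[2][2] + B[2][2] = 6 + 2 = 8) = -5 (attained at k = 0)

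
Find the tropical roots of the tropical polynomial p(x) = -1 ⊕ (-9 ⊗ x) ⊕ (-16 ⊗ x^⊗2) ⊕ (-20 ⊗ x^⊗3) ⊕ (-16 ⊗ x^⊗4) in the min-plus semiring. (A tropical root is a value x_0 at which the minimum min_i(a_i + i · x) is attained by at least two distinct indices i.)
Roots: {-4, 4, 7, 8}

Each tropical root is a break point of the lower envelope of the lines y = a_i + i · x (there are 5 lines, with slopes 0, 1, ..., 4). Only the lines that attain the minimum somewhere contribute to roots; other lines are dominated. Here the surviving (envelope) indices are i = 4, i = 3, i = 2, i = 1, i = 0.
Intersections between consecutive envelope lines give the roots: for adjacent envelope indices i < j the intersection is x = (a_i − a_j) / (j − i). Reading off the sorted break points: {-4, 4, 7, 8}.
Verification: at each break x_0, at least two indices attain the minimum of min_i(a_i + i · x_0).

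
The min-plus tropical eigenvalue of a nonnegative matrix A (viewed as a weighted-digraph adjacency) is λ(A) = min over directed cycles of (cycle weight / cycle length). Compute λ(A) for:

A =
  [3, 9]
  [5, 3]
λ(A) = 3

Enumerate directed cycles and compute their means (weight / length). Sample:
  cycle 0 → 0: weight = 3, length = 1, mean = 3/1 ≈ 3.000
  cycle 1 → 1: weight = 3, length = 1, mean = 3/1 ≈ 3.000
  cycle 0 → 1 → 0: weight = 14, length = 2, mean = 14/2 ≈ 7.000
  cycle 1 → 0 → 1: weight = 14, length = 2, mean = 14/2 ≈ 7.000
Minimum mean = 3.000, attained e.g. along the cycle 0 → 0 with weight 3 and length 1. So λ(A) = 3/1 = 3.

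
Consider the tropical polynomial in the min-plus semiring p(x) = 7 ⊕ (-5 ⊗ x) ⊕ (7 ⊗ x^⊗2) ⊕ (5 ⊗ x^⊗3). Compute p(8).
p(8) = 3

A tropical monomial a ⊗ x^⊗i evaluates to a + i · x. Evaluating each term at x = 8:
  Term 0 contributes 7 + 0 · 8 = 7
  Term 1 contributes -5 + 1 · 8 = 3
  Term 2 contributes 7 + 2 · 8 = 23
  Term 3 contributes 5 + 3 · 8 = 29
p(8) = ⊕ of these = min[7, 3, 23, 29] = 3.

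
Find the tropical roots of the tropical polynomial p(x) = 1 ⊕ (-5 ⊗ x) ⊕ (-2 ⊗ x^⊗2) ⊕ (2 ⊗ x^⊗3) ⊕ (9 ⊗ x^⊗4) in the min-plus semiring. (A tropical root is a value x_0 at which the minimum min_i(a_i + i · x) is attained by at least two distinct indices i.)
Roots: {-7, -4, -3, 6}

Each tropical root is a break point of the lower envelope of the lines y = a_i + i · x (there are 5 lines, with slopes 0, 1, ..., 4). Only the lines that attain the minimum somewhere contribute to roots; other lines are dominated. Here the surviving (envelope) indices are i = 4, i = 3, i = 2, i = 1, i = 0.
Intersections between consecutive envelope lines give the roots: for adjacent envelope indices i < j the intersection is x = (a_i − a_j) / (j − i). Reading off the sorted break points: {-7, -4, -3, 6}.
Verification: at each break x_0, at least two indices attain the minimum of min_i(a_i + i · x_0).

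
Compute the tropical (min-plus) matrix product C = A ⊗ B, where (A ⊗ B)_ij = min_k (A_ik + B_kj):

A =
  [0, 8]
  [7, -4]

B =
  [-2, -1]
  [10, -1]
A ⊗ B =
  [-2, -1]
  [5, -5]

Apply the min-plus product entry-by-entry:
  C[0][0] = min over k of (A[0][0] + B[0][0] = 0 + -2 = -2, A[0][1] + B[1][0] = 8 + 10 = 18) = -2 (attained at k = 0)
  C[0][1] = min over k of (A[0][0] + B[0][1] = 0 + -1 = -1, A[0][1] + B[1][1] = 8 + -1 = 7) = -1 (attained at k = 0)
  C[1][0] = min over k of (A[1][0] + B[0][0] = 7 + -2 = 5, A[1][1] + B[1][0] = -4 + 10 = 6) = 5 (attained at k = 0)
  C[1][1] = min over k of (A[1][0] + B[0][1] = 7 + -1 = 6, A[1][1] + B[1][1] = -4 + -1 = -5) = -5 (attained at k = 1)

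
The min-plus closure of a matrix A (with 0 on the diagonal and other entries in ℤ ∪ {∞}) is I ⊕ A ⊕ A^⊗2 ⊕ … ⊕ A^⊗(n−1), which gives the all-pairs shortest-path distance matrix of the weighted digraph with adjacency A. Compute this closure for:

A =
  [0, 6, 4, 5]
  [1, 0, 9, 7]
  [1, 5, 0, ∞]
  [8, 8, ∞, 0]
Closure =
  [0, 6, 4, 5]
  [1, 0, 5, 6]
  [1, 5, 0, 6]
  [8, 8, 12, 0]

This is the Floyd-Warshall all-pairs shortest-path computation. For each intermediate vertex k = 0, 1, …, 3, update dist[i][j] ← min(dist[i][j], dist[i][k] + dist[k][j]). The final matrix gives, for each (i, j), the minimum total weight of any directed path from i to j (possibly empty when i = j).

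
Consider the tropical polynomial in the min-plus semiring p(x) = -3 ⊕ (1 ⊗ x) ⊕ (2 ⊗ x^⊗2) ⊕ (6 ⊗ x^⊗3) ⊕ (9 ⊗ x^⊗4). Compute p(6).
p(6) = -3

A tropical monomial a ⊗ x^⊗i evaluates to a + i · x. Evaluating each term at x = 6:
  Term 0 contributes -3 + 0 · 6 = -3
  Term 1 contributes 1 + 1 · 6 = 7
  Term 2 contributes 2 + 2 · 6 = 14
  Term 3 contributes 6 + 3 · 6 = 24
  Term 4 contributes 9 + 4 · 6 = 33
p(6) = ⊕ of these = min[-3, 7, 14, 24, 33] = -3.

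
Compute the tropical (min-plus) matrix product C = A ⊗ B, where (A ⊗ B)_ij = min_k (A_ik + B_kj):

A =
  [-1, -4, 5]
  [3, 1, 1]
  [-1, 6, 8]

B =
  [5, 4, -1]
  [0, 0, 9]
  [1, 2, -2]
A ⊗ B =
  [-4, -4, -2]
  [1, 1, -1]
  [4, 3, -2]

Apply the min-plus product entry-by-entry:
  C[0][0] = min over k of (A[0][0] + B[0][0] = -1 + 5 = 4, A[0][1] + B[1][0] = -4 + 0 = -4, A[0][2] + B[2][0] = 5 + 1 = 6) = -4 (attained at k = 1)
  C[0][1] = min over k of (A[0][0] + B[0][1] = -1 + 4 = 3, A[0][1] + B[1][1] = -4 + 0 = -4, A[0][2] + B[2][1] = 5 + 2 = 7) = -4 (attained at k = 1)
  C[0][2] = min over k of (A[0][0] + B[0][2] = -1 + -1 = -2, A[0][1] + B[1][2] = -4 + 9 = 5, A[0][2] + B[2][2] = 5 + -2 = 3) = -2 (attained at k = 0)
  C[1][0] = min over k of (A[1][0] + B[0][0] = 3 + 5 = 8, A[1][1] + B[1][0] = 1 + 0 = 1, A[1][2] + B[2][0] = 1 + 1 = 2) = 1 (attained at k = 1)
  C[1][1] = min over k of (A[1][0] + B[0][1] = 3 + 4 = 7, A[1][1] + B[1][1] = 1 + 0 = 1, A[1][2] + B[2][1] = 1 + 2 = 3) = 1 (attained at k = 1)
  C[1][2] = min over k of (A[1][0] + B[0][2] = 3 + -1 = 2, A[1][1] + B[1][2] = 1 + 9 = 10, A[1][2] + B[2][2] = 1 + -2 = -1) = -1 (attained at k = 2)
  C[2][0] = min over k of (A[2][0] + B[0][0] = -1 + 5 = 4, A[2][1] + B[1][0] = 6 + 0 = 6, A[2][2] + B[2][0] = 8 + 1 = 9) = 4 (attained at k = 0)
  C[2][1] = min over k of (A[2][0] + B[0][1] = -1 + 4 = 3, A[2][1] + B[1][1] = 6 + 0 = 6, A[2][2] + B[2][1] = 8 + 2 = 10) = 3 (attained at k = 0)
  C[2][2] = min over k of (A[2][0] + B[0][2] = -1 + -1 = -2, A[2][1] + B[1][2] = 6 + 9 = 15, A[2][2] + B[2][2] = 8 + -2 = 6) = -2 (attained at k = 0)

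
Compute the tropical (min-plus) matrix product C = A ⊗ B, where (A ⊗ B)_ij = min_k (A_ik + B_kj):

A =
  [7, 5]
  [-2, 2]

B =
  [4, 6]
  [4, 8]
A ⊗ B =
  [9, 13]
  [2, 4]

Apply the min-plus product entry-by-entry:
  C[0][0] = min over k of (A[0][0] + B[0][0] = 7 + 4 = 11, A[0][1] + B[1][0] = 5 + 4 = 9) = 9 (attained at k = 1)
  C[0][1] = min over k of (A[0][0] + B[0][1] = 7 + 6 = 13, A[0][1] + B[1][1] = 5 + 8 = 13) = 13 (attained at k = 0)
  C[1][0] = min over k of (A[1][0] + B[0][0] = -2 + 4 = 2, A[1][1] + B[1][0] = 2 + 4 = 6) = 2 (attained at k = 0)
  C[1][1] = min over k of (A[1][0] + B[0][1] = -2 + 6 = 4, A[1][1] + B[1][1] = 2 + 8 = 10) = 4 (attained at k = 0)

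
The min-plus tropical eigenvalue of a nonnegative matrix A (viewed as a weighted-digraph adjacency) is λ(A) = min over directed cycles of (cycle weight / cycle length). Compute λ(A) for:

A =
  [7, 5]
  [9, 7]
λ(A) = 7

Enumerate directed cycles and compute their means (weight / length). Sample:
  cycle 0 → 0: weight = 7, length = 1, mean = 7/1 ≈ 7.000
  cycle 1 → 1: weight = 7, length = 1, mean = 7/1 ≈ 7.000
  cycle 0 → 1 → 0: weight = 14, length = 2, mean = 14/2 ≈ 7.000
  cycle 1 → 0 → 1: weight = 14, length = 2, mean = 14/2 ≈ 7.000
Minimum mean = 7.000, attained e.g. along the cycle 0 → 0 with weight 7 and length 1. So λ(A) = 7/1 = 7.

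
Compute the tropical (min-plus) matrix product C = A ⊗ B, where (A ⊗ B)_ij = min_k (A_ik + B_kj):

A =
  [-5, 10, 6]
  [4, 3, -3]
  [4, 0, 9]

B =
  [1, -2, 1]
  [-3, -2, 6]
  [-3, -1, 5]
A ⊗ B =
  [-4, -7, -4]
  [-6, -4, 2]
  [-3, -2, 5]

Apply the min-plus product entry-by-entry:
  C[0][0] = min over k of (A[0][0] + B[0][0] = -5 + 1 = -4, A[0][1] + B[1][0] = 10 + -3 = 7, A[0][2] + B[2][0] = 6 + -3 = 3) = -4 (attained at k = 0)
  C[0][1] = min over k of (A[0][0] + B[0][1] = -5 + -2 = -7, A[0][1] + B[1][1] = 10 + -2 = 8, A[0][2] + B[2][1] = 6 + -1 = 5) = -7 (attained at k = 0)
  C[0][2] = min over k of (A[0][0] + B[0][2] = -5 + 1 = -4, A[0][1] + B[1][2] = 10 + 6 = 16, A[0][2] + B[2][2] = 6 + 5 = 11) = -4 (attained at k = 0)
  C[1][0] = min over k of (A[1][0] + B[0][0] = 4 + 1 = 5, A[1][1] + B[1][0] = 3 + -3 = 0, A[1][2] + B[2][0] = -3 + -3 = -6) = -6 (attained at k = 2)
  C[1][1] = min over k of (A[1][0] + B[0][1] = 4 + -2 = 2, A[1][1] + B[1][1] = 3 + -2 = 1, A[1][2] + B[2][1] = -3 + -1 = -4) = -4 (attained at k = 2)
  C[1][2] = min over k of (A[1][0] + B[0][2] = 4 + 1 = 5, A[1][1] + B[1][2] = 3 + 6 = 9, A[1][2] + B[2][2] = -3 + 5 = 2) = 2 (attained at k = 2)
  C[2][0] = min over k of (A[2][0] + B[0][0] = 4 + 1 = 5, A[2][1] + B[1][0] = 0 + -3 = -3, A[2][2] + B[2][0] = 9 + -3 = 6) = -3 (attained at k = 1)
  C[2][1] = min over k of (A[2][0] + B[0][1] = 4 + -2 = 2, A[2][1] + B[1][1] = 0 + -2 = -2, A[2][2] + B[2][1] = 9 + -1 = 8) = -2 (attained at k = 1)
  C[2][2] = min over k of (A[2][0] + B[0][2] = 4 + 1 = 5, A[2][1] + B[1][2] = 0 + 6 = 6, A[2][2] + B[2][2] = 9 + 5 = 14) = 5 (attained at k = 0)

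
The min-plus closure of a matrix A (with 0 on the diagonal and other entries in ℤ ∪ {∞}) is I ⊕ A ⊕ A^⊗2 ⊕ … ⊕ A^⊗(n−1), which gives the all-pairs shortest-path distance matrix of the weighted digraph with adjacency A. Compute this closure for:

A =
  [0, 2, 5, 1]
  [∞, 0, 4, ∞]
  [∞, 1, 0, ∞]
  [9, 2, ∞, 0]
Closure =
  [0, 2, 5, 1]
  [∞, 0, 4, ∞]
  [∞, 1, 0, ∞]
  [9, 2, 6, 0]

This is the Floyd-Warshall all-pairs shortest-path computation. For each intermediate vertex k = 0, 1, …, 3, update dist[i][j] ← min(dist[i][j], dist[i][k] + dist[k][j]). The final matrix gives, for each (i, j), the minimum total weight of any directed path from i to j (possibly empty when i = j).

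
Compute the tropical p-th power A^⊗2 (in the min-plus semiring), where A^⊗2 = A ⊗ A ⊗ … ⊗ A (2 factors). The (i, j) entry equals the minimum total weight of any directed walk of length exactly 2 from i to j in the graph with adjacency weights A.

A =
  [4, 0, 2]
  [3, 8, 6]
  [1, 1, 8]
A^⊗2 =
  [3, 3, 6]
  [7, 3, 5]
  [4, 1, 3]

Each entry (A^⊗2)_ij equals the minimum over all length-2 walks i = v_0 → v_1 → … → v_2 = j of Σ_t A[v_t][v_{t+1}]. For example, for (i, j) = (0, 2) we minimise over 3 possible intermediate vertex sequences; the minimum is 6, attained along the walk 0 → 0 → 2.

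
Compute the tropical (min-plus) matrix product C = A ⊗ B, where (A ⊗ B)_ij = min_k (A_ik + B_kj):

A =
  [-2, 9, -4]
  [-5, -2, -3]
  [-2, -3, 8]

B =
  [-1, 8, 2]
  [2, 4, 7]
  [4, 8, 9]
A ⊗ B =
  [-3, 4, 0]
  [-6, 2, -3]
  [-3, 1, 0]

Apply the min-plus product entry-by-entry:
  C[0][0] = min over k of (A[0][0] + B[0][0] = -2 + -1 = -3, A[0][1] + B[1][0] = 9 + 2 = 11, A[0][2] + B[2][0] = -4 + 4 = 0) = -3 (attained at k = 0)
  C[0][1] = min over k of (A[0][0] + B[0][1] = -2 + 8 = 6, A[0][1] + B[1][1] = 9 + 4 = 13, A[0][2] + B[2][1] = -4 + 8 = 4) = 4 (attained at k = 2)
  C[0][2] = min over k of (A[0][0] + B[0][2] = -2 + 2 = 0, A[0][1] + B[1][2] = 9 + 7 = 16, A[0][2] + B[2][2] = -4 + 9 = 5) = 0 (attained at k = 0)
  C[1][0] = min over k of (A[1][0] + B[0][0] = -5 + -1 = -6, A[1][1] + B[1][0] = -2 + 2 = 0, A[1][2] + B[2][0] = -3 + 4 = 1) = -6 (attained at k = 0)
  C[1][1] = min over k of (A[1][0] + B[0][1] = -5 + 8 = 3, A[1][1] + B[1][1] = -2 + 4 = 2, A[1][2] + B[2][1] = -3 + 8 = 5) = 2 (attained at k = 1)
  C[1][2] = min over k of (A[1][0] + B[0][2] = -5 + 2 = -3, A[1][1] + B[1][2] = -2 + 7 = 5, A[1][2] + B[2][2] = -3 + 9 = 6) = -3 (attained at k = 0)
  C[2][0] = min over k of (A[2][0] + B[0][0] = -2 + -1 = -3, A[2][1] + B[1][0] = -3 + 2 = -1, A[2][2] + B[2][0] = 8 + 4 = 12) = -3 (attained at k = 0)
  C[2][1] = min over k of (A[2][0] + B[0][1] = -2 + 8 = 6, A[2][1] + B[1][1] = -3 + 4 = 1, A[2][2] + B[2][1] = 8 + 8 = 16) = 1 (attained at k = 1)
  C[2][2] = min over k of (A[2][0] + B[0][2] = -2 + 2 = 0, A[2][1] + B[1][2] = -3 + 7 = 4, A[2][2] + B[2][2] = 8 + 9 = 17) = 0 (attained at k = 0)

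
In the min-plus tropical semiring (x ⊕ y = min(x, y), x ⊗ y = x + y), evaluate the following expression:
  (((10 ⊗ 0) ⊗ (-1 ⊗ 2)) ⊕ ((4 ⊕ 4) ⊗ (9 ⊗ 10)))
(((10 ⊗ 0) ⊗ (-1 ⊗ 2)) ⊕ ((4 ⊕ 4) ⊗ (9 ⊗ 10))) = 11

Expand innermost to outermost. Recall ⊕ takes the minimum of its arguments and ⊗ takes their sum. Working out the expression (((10 ⊗ 0) ⊗ (-1 ⊗ 2)) ⊕ ((4 ⊕ 4) ⊗ (9 ⊗ 10))) gives 11.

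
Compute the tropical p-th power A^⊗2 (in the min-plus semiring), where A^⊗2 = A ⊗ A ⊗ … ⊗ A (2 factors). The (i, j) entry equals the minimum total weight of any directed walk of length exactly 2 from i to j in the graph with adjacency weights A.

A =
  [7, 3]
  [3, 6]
A^⊗2 =
  [6, 9]
  [9, 6]

Each entry (A^⊗2)_ij equals the minimum over all length-2 walks i = v_0 → v_1 → … → v_2 = j of Σ_t A[v_t][v_{t+1}]. For example, for (i, j) = (0, 1) we minimise over 2 possible intermediate vertex sequences; the minimum is 9, attained along the walk 0 → 1 → 1.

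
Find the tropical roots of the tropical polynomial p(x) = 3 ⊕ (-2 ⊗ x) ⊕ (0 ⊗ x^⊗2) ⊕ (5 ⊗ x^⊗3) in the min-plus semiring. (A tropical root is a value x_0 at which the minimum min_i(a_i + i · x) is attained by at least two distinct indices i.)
Roots: {-5, -2, 5}

Each tropical root is a break point of the lower envelope of the lines y = a_i + i · x (there are 4 lines, with slopes 0, 1, ..., 3). Only the lines that attain the minimum somewhere contribute to roots; other lines are dominated. Here the surviving (envelope) indices are i = 3, i = 2, i = 1, i = 0.
Intersections between consecutive envelope lines give the roots: for adjacent envelope indices i < j the intersection is x = (a_i − a_j) / (j − i). Reading off the sorted break points: {-5, -2, 5}.
Verification: at each break x_0, at least two indices attain the minimum of min_i(a_i + i · x_0).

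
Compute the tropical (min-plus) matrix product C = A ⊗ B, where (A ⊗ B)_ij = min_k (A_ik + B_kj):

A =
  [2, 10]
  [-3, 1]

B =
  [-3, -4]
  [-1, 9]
A ⊗ B =
  [-1, -2]
  [-6, -7]

Apply the min-plus product entry-by-entry:
  C[0][0] = min over k of (A[0][0] + B[0][0] = 2 + -3 = -1, A[0][1] + B[1][0] = 10 + -1 = 9) = -1 (attained at k = 0)
  C[0][1] = min over k of (A[0][0] + B[0][1] = 2 + -4 = -2, A[0][1] + B[1][1] = 10 + 9 = 19) = -2 (attained at k = 0)
  C[1][0] = min over k of (A[1][0] + B[0][0] = -3 + -3 = -6, A[1][1] + B[1][0] = 1 + -1 = 0) = -6 (attained at k = 0)
  C[1][1] = min over k of (A[1][0] + B[0][1] = -3 + -4 = -7, A[1][1] + B[1][1] = 1 + 9 = 10) = -7 (attained at k = 0)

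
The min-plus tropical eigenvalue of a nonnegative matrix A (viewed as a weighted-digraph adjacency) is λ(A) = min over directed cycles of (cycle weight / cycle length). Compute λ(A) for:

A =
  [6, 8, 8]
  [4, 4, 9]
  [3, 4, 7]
λ(A) = 4

Enumerate directed cycles and compute their means (weight / length). Sample:
  cycle 0 → 0: weight = 6, length = 1, mean = 6/1 ≈ 6.000
  cycle 1 → 1: weight = 4, length = 1, mean = 4/1 ≈ 4.000
  cycle 2 → 2: weight = 7, length = 1, mean = 7/1 ≈ 7.000
  cycle 0 → 1 → 0: weight = 12, length = 2, mean = 12/2 ≈ 6.000
  cycle 0 → 2 → 0: weight = 11, length = 2, mean = 11/2 ≈ 5.500
  cycle 1 → 0 → 1: weight = 12, length = 2, mean = 12/2 ≈ 6.000
Minimum mean = 4.000, attained e.g. along the cycle 1 → 1 with weight 4 and length 1. So λ(A) = 4/1 = 4.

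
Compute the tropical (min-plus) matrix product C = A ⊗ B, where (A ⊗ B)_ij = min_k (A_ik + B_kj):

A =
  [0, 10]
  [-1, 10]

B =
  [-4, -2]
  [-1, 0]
A ⊗ B =
  [-4, -2]
  [-5, -3]

Apply the min-plus product entry-by-entry:
  C[0][0] = min over k of (A[0][0] + B[0][0] = 0 + -4 = -4, A[0][1] + B[1][0] = 10 + -1 = 9) = -4 (attained at k = 0)
  C[0][1] = min over k of (A[0][0] + B[0][1] = 0 + -2 = -2, A[0][1] + B[1][1] = 10 + 0 = 10) = -2 (attained at k = 0)
  C[1][0] = min over k of (A[1][0] + B[0][0] = -1 + -4 = -5, A[1][1] + B[1][0] = 10 + -1 = 9) = -5 (attained at k = 0)
  C[1][1] = min over k of (A[1][0] + B[0][1] = -1 + -2 = -3, A[1][1] + B[1][1] = 10 + 0 = 10) = -3 (attained at k = 0)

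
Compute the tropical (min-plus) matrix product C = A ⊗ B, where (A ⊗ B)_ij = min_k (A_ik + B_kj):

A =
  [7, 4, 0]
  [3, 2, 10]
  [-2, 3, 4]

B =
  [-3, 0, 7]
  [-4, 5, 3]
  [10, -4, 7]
A ⊗ B =
  [0, -4, 7]
  [-2, 3, 5]
  [-5, -2, 5]

Apply the min-plus product entry-by-entry:
  C[0][0] = min over k of (A[0][0] + B[0][0] = 7 + -3 = 4, A[0][1] + B[1][0] = 4 + -4 = 0, A[0][2] + B[2][0] = 0 + 10 = 10) = 0 (attained at k = 1)
  C[0][1] = min over k of (A[0][0] + B[0][1] = 7 + 0 = 7, A[0][1] + B[1][1] = 4 + 5 = 9, A[0][2] + B[2][1] = 0 + -4 = -4) = -4 (attained at k = 2)
  C[0][2] = min over k of (A[0][0] + B[0][2] = 7 + 7 = 14, A[0][1] + B[1][2] = 4 + 3 = 7, A[0][2] + B[2][2] = 0 + 7 = 7) = 7 (attained at k = 1)
  C[1][0] = min over k of (A[1][0] + B[0][0] = 3 + -3 = 0, A[1][1] + B[1][0] = 2 + -4 = -2, A[1][2] + B[2][0] = 10 + 10 = 20) = -2 (attained at k = 1)
  C[1][1] = min over k of (A[1][0] + B[0][1] = 3 + 0 = 3, A[1][1] + B[1][1] = 2 + 5 = 7, A[1][2] + B[2][1] = 10 + -4 = 6) = 3 (attained at k = 0)
  C[1][2] = min over k of (A[1][0] + B[0][2] = 3 + 7 = 10, A[1][1] + B[1][2] = 2 + 3 = 5, A[1][2] + B[2][2] = 10 + 7 = 17) = 5 (attained at k = 1)
  C[2][0] = min over k of (A[2][0] + B[0][0] = -2 + -3 = -5, A[2][1] + B[1][0] = 3 + -4 = -1, A[2][2] + B[2][0] = 4 + 10 = 14) = -5 (attained at k = 0)
  C[2][1] = min over k of (A[2][0] + B[0][1] = -2 + 0 = -2, A[2][1] + B[1][1] = 3 + 5 = 8, A[2][2] + B[2][1] = 4 + -4 = 0) = -2 (attained at k = 0)
  C[2][2] = min over k of (A[2][0] + B[0][2] = -2 + 7 = 5, A[2][1] + B[1][2] = 3 + 3 = 6, A[2][2] + B[2][2] = 4 + 7 = 11) = 5 (attained at k = 0)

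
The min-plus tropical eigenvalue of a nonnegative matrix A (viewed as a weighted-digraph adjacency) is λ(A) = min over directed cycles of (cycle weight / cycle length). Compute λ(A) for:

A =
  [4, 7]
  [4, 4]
λ(A) = 4

Enumerate directed cycles and compute their means (weight / length). Sample:
  cycle 0 → 0: weight = 4, length = 1, mean = 4/1 ≈ 4.000
  cycle 1 → 1: weight = 4, length = 1, mean = 4/1 ≈ 4.000
  cycle 0 → 1 → 0: weight = 11, length = 2, mean = 11/2 ≈ 5.500
  cycle 1 → 0 → 1: weight = 11, length = 2, mean = 11/2 ≈ 5.500
Minimum mean = 4.000, attained e.g. along the cycle 0 → 0 with weight 4 and length 1. So λ(A) = 4/1 = 4.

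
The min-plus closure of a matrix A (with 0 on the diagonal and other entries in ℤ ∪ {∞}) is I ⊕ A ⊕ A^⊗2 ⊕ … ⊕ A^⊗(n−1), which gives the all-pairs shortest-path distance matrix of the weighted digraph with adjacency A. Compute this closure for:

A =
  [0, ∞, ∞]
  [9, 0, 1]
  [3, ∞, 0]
Closure =
  [0, ∞, ∞]
  [4, 0, 1]
  [3, ∞, 0]

This is the Floyd-Warshall all-pairs shortest-path computation. For each intermediate vertex k = 0, 1, …, 2, update dist[i][j] ← min(dist[i][j], dist[i][k] + dist[k][j]). The final matrix gives, for each (i, j), the minimum total weight of any directed path from i to j (possibly empty when i = j).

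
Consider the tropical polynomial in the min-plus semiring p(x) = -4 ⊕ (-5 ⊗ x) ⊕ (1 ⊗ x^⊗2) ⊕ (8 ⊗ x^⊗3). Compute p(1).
p(1) = -4

A tropical monomial a ⊗ x^⊗i evaluates to a + i · x. Evaluating each term at x = 1:
  Term 0 contributes -4 + 0 · 1 = -4
  Term 1 contributes -5 + 1 · 1 = -4
  Term 2 contributes 1 + 2 · 1 = 3
  Term 3 contributes 8 + 3 · 1 = 11
p(1) = ⊕ of these = min[-4, -4, 3, 11] = -4.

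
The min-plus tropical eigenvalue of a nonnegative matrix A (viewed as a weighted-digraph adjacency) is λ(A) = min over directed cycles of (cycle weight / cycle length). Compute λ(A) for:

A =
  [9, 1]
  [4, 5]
λ(A) = 5/2

Enumerate directed cycles and compute their means (weight / length). Sample:
  cycle 0 → 0: weight = 9, length = 1, mean = 9/1 ≈ 9.000
  cycle 1 → 1: weight = 5, length = 1, mean = 5/1 ≈ 5.000
  cycle 0 → 1 → 0: weight = 5, length = 2, mean = 5/2 ≈ 2.500
  cycle 1 → 0 → 1: weight = 5, length = 2, mean = 5/2 ≈ 2.500
Minimum mean = 2.500, attained e.g. along the cycle 0 → 1 → 0 with weight 5 and length 2. So λ(A) = 5/2 = 5/2.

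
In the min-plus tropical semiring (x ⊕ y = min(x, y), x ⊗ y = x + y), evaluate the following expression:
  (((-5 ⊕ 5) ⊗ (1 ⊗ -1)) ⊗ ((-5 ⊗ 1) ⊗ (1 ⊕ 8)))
(((-5 ⊕ 5) ⊗ (1 ⊗ -1)) ⊗ ((-5 ⊗ 1) ⊗ (1 ⊕ 8))) = -8

Expand innermost to outermost. Recall ⊕ takes the minimum of its arguments and ⊗ takes their sum. Working out the expression (((-5 ⊕ 5) ⊗ (1 ⊗ -1)) ⊗ ((-5 ⊗ 1) ⊗ (1 ⊕ 8))) gives -8.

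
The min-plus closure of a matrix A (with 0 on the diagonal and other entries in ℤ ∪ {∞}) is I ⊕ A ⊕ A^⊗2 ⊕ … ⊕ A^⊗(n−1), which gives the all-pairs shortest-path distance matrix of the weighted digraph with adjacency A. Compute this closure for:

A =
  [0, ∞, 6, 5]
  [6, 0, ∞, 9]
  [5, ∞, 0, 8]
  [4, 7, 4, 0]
Closure =
  [0, 12, 6, 5]
  [6, 0, 12, 9]
  [5, 15, 0, 8]
  [4, 7, 4, 0]

This is the Floyd-Warshall all-pairs shortest-path computation. For each intermediate vertex k = 0, 1, …, 3, update dist[i][j] ← min(dist[i][j], dist[i][k] + dist[k][j]). The final matrix gives, for each (i, j), the minimum total weight of any directed path from i to j (possibly empty when i = j).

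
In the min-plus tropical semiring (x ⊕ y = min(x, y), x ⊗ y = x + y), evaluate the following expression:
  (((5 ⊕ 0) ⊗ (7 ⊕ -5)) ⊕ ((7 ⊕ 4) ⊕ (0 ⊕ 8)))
(((5 ⊕ 0) ⊗ (7 ⊕ -5)) ⊕ ((7 ⊕ 4) ⊕ (0 ⊕ 8))) = -5

Expand innermost to outermost. Recall ⊕ takes the minimum of its arguments and ⊗ takes their sum. Working out the expression (((5 ⊕ 0) ⊗ (7 ⊕ -5)) ⊕ ((7 ⊕ 4) ⊕ (0 ⊕ 8))) gives -5.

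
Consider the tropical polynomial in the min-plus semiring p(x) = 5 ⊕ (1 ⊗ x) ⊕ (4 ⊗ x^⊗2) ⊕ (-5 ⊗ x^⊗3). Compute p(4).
p(4) = 5

A tropical monomial a ⊗ x^⊗i evaluates to a + i · x. Evaluating each term at x = 4:
  Term 0 contributes 5 + 0 · 4 = 5
  Term 1 contributes 1 + 1 · 4 = 5
  Term 2 contributes 4 + 2 · 4 = 12
  Term 3 contributes -5 + 3 · 4 = 7
p(4) = ⊕ of these = min[5, 5, 12, 7] = 5.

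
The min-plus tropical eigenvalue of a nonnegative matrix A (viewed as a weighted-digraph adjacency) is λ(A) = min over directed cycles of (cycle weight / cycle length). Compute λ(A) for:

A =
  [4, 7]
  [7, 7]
λ(A) = 4

Enumerate directed cycles and compute their means (weight / length). Sample:
  cycle 0 → 0: weight = 4, length = 1, mean = 4/1 ≈ 4.000
  cycle 1 → 1: weight = 7, length = 1, mean = 7/1 ≈ 7.000
  cycle 0 → 1 → 0: weight = 14, length = 2, mean = 14/2 ≈ 7.000
  cycle 1 → 0 → 1: weight = 14, length = 2, mean = 14/2 ≈ 7.000
Minimum mean = 4.000, attained e.g. along the cycle 0 → 0 with weight 4 and length 1. So λ(A) = 4/1 = 4.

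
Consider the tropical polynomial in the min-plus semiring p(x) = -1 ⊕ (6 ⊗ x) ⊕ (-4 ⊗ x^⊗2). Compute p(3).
p(3) = -1

A tropical monomial a ⊗ x^⊗i evaluates to a + i · x. Evaluating each term at x = 3:
  Term 0 contributes -1 + 0 · 3 = -1
  Term 1 contributes 6 + 1 · 3 = 9
  Term 2 contributes -4 + 2 · 3 = 2
p(3) = ⊕ of these = min[-1, 9, 2] = -1.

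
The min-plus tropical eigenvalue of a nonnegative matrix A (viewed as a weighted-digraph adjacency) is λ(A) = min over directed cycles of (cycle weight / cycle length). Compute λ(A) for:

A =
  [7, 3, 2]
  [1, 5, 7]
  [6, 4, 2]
λ(A) = 2

Enumerate directed cycles and compute their means (weight / length). Sample:
  cycle 0 → 0: weight = 7, length = 1, mean = 7/1 ≈ 7.000
  cycle 1 → 1: weight = 5, length = 1, mean = 5/1 ≈ 5.000
  cycle 2 → 2: weight = 2, length = 1, mean = 2/1 ≈ 2.000
  cycle 0 → 1 → 0: weight = 4, length = 2, mean = 4/2 ≈ 2.000
  cycle 0 → 2 → 0: weight = 8, length = 2, mean = 8/2 ≈ 4.000
  cycle 1 → 0 → 1: weight = 4, length = 2, mean = 4/2 ≈ 2.000
Minimum mean = 2.000, attained e.g. along the cycle 2 → 2 with weight 2 and length 1. So λ(A) = 2/1 = 2.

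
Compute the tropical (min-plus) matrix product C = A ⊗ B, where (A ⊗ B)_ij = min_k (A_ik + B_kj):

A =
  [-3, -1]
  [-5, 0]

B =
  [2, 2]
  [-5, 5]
A ⊗ B =
  [-6, -1]
  [-5, -3]

Apply the min-plus product entry-by-entry:
  C[0][0] = min over k of (A[0][0] + B[0][0] = -3 + 2 = -1, A[0][1] + B[1][0] = -1 + -5 = -6) = -6 (attained at k = 1)
  C[0][1] = min over k of (A[0][0] + B[0][1] = -3 + 2 = -1, A[0][1] + B[1][1] = -1 + 5 = 4) = -1 (attained at k = 0)
  C[1][0] = min over k of (A[1][0] + B[0][0] = -5 + 2 = -3, A[1][1] + B[1][0] = 0 + -5 = -5) = -5 (attained at k = 1)
  C[1][1] = min over k of (A[1][0] + B[0][1] = -5 + 2 = -3, A[1][1] + B[1][1] = 0 + 5 = 5) = -3 (attained at k = 0)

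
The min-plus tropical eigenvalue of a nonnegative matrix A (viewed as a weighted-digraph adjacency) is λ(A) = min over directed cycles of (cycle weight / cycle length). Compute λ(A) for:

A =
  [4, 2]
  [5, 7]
λ(A) = 7/2

Enumerate directed cycles and compute their means (weight / length). Sample:
  cycle 0 → 0: weight = 4, length = 1, mean = 4/1 ≈ 4.000
  cycle 1 → 1: weight = 7, length = 1, mean = 7/1 ≈ 7.000
  cycle 0 → 1 → 0: weight = 7, length = 2, mean = 7/2 ≈ 3.500
  cycle 1 → 0 → 1: weight = 7, length = 2, mean = 7/2 ≈ 3.500
Minimum mean = 3.500, attained e.g. along the cycle 0 → 1 → 0 with weight 7 and length 2. So λ(A) = 7/2 = 7/2.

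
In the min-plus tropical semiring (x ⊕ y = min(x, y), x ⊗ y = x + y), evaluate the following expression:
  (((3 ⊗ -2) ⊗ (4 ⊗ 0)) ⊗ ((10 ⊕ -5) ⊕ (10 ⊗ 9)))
(((3 ⊗ -2) ⊗ (4 ⊗ 0)) ⊗ ((10 ⊕ -5) ⊕ (10 ⊗ 9))) = 0

Expand innermost to outermost. Recall ⊕ takes the minimum of its arguments and ⊗ takes their sum. Working out the expression (((3 ⊗ -2) ⊗ (4 ⊗ 0)) ⊗ ((10 ⊕ -5) ⊕ (10 ⊗ 9))) gives 0.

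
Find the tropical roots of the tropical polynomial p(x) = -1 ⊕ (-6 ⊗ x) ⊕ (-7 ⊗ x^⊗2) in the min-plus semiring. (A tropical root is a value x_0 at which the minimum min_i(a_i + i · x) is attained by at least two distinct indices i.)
Roots: {1, 5}

Each tropical root is a break point of the lower envelope of the lines y = a_i + i · x (there are 3 lines, with slopes 0, 1, ..., 2). Only the lines that attain the minimum somewhere contribute to roots; other lines are dominated. Here the surviving (envelope) indices are i = 2, i = 1, i = 0.
Intersections between consecutive envelope lines give the roots: for adjacent envelope indices i < j the intersection is x = (a_i − a_j) / (j − i). Reading off the sorted break points: {1, 5}.
Verification: at each break x_0, at least two indices attain the minimum of min_i(a_i + i · x_0).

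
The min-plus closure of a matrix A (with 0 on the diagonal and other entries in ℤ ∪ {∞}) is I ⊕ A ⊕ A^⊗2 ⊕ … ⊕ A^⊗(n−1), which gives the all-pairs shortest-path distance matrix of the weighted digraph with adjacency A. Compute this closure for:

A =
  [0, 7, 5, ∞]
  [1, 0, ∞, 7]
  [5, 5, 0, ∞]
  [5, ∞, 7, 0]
Closure =
  [0, 7, 5, 14]
  [1, 0, 6, 7]
  [5, 5, 0, 12]
  [5, 12, 7, 0]

This is the Floyd-Warshall all-pairs shortest-path computation. For each intermediate vertex k = 0, 1, …, 3, update dist[i][j] ← min(dist[i][j], dist[i][k] + dist[k][j]). The final matrix gives, for each (i, j), the minimum total weight of any directed path from i to j (possibly empty when i = j).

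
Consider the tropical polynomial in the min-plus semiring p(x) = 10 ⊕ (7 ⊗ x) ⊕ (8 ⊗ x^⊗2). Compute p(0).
p(0) = 7

A tropical monomial a ⊗ x^⊗i evaluates to a + i · x. Evaluating each term at x = 0:
  Term 0 contributes 10 + 0 · 0 = 10
  Term 1 contributes 7 + 1 · 0 = 7
  Term 2 contributes 8 + 2 · 0 = 8
p(0) = ⊕ of these = min[10, 7, 8] = 7.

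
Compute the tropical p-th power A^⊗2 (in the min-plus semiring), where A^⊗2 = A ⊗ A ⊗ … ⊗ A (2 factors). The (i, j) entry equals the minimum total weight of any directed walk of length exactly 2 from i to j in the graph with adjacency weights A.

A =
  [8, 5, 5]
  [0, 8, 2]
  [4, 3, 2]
A^⊗2 =
  [5, 8, 7]
  [6, 5, 4]
  [3, 5, 4]

Each entry (A^⊗2)_ij equals the minimum over all length-2 walks i = v_0 → v_1 → … → v_2 = j of Σ_t A[v_t][v_{t+1}]. For example, for (i, j) = (0, 2) we minimise over 3 possible intermediate vertex sequences; the minimum is 7, attained along the walk 0 → 1 → 2.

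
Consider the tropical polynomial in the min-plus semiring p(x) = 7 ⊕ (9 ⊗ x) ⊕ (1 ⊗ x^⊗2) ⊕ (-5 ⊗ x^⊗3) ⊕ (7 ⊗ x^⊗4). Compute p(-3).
p(-3) = -14

A tropical monomial a ⊗ x^⊗i evaluates to a + i · x. Evaluating each term at x = -3:
  Term 0 contributes 7 + 0 · -3 = 7
  Term 1 contributes 9 + 1 · -3 = 6
  Term 2 contributes 1 + 2 · -3 = -5
  Term 3 contributes -5 + 3 · -3 = -14
  Term 4 contributes 7 + 4 · -3 = -5
p(-3) = ⊕ of these = min[7, 6, -5, -14, -5] = -14.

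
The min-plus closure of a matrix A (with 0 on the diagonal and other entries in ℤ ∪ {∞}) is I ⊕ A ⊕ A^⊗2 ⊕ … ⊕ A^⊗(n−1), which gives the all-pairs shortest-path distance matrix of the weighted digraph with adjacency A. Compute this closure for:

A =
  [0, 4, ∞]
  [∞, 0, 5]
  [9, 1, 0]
Closure =
  [0, 4, 9]
  [14, 0, 5]
  [9, 1, 0]

This is the Floyd-Warshall all-pairs shortest-path computation. For each intermediate vertex k = 0, 1, …, 2, update dist[i][j] ← min(dist[i][j], dist[i][k] + dist[k][j]). The final matrix gives, for each (i, j), the minimum total weight of any directed path from i to j (possibly empty when i = j).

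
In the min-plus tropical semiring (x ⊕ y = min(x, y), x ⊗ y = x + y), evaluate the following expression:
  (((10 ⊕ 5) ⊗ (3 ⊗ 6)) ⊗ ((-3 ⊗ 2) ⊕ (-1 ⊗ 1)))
(((10 ⊕ 5) ⊗ (3 ⊗ 6)) ⊗ ((-3 ⊗ 2) ⊕ (-1 ⊗ 1))) = 13

Expand innermost to outermost. Recall ⊕ takes the minimum of its arguments and ⊗ takes their sum. Working out the expression (((10 ⊕ 5) ⊗ (3 ⊗ 6)) ⊗ ((-3 ⊗ 2) ⊕ (-1 ⊗ 1))) gives 13.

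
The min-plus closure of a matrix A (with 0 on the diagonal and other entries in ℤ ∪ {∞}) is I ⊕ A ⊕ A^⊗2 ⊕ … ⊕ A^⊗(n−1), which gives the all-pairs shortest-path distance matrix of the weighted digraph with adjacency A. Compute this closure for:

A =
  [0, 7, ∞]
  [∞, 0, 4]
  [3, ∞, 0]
Closure =
  [0, 7, 11]
  [7, 0, 4]
  [3, 10, 0]

This is the Floyd-Warshall all-pairs shortest-path computation. For each intermediate vertex k = 0, 1, …, 2, update dist[i][j] ← min(dist[i][j], dist[i][k] + dist[k][j]). The final matrix gives, for each (i, j), the minimum total weight of any directed path from i to j (possibly empty when i = j).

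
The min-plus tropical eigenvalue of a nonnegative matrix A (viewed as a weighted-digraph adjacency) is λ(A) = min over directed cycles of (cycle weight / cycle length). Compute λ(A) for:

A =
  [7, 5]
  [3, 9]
λ(A) = 4

Enumerate directed cycles and compute their means (weight / length). Sample:
  cycle 0 → 0: weight = 7, length = 1, mean = 7/1 ≈ 7.000
  cycle 1 → 1: weight = 9, length = 1, mean = 9/1 ≈ 9.000
  cycle 0 → 1 → 0: weight = 8, length = 2, mean = 8/2 ≈ 4.000
  cycle 1 → 0 → 1: weight = 8, length = 2, mean = 8/2 ≈ 4.000
Minimum mean = 4.000, attained e.g. along the cycle 0 → 1 → 0 with weight 8 and length 2. So λ(A) = 8/2 = 4.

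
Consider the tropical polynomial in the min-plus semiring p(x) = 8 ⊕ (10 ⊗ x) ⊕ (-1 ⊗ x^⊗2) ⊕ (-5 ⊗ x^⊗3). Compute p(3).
p(3) = 4

A tropical monomial a ⊗ x^⊗i evaluates to a + i · x. Evaluating each term at x = 3:
  Term 0 contributes 8 + 0 · 3 = 8
  Term 1 contributes 10 + 1 · 3 = 13
  Term 2 contributes -1 + 2 · 3 = 5
  Term 3 contributes -5 + 3 · 3 = 4
p(3) = ⊕ of these = min[8, 13, 5, 4] = 4.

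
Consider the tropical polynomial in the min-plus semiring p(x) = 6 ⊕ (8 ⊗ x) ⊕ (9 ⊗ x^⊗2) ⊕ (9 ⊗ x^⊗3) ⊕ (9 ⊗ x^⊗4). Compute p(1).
p(1) = 6

A tropical monomial a ⊗ x^⊗i evaluates to a + i · x. Evaluating each term at x = 1:
  Term 0 contributes 6 + 0 · 1 = 6
  Term 1 contributes 8 + 1 · 1 = 9
  Term 2 contributes 9 + 2 · 1 = 11
  Term 3 contributes 9 + 3 · 1 = 12
  Term 4 contributes 9 + 4 · 1 = 13
p(1) = ⊕ of these = min[6, 9, 11, 12, 13] = 6.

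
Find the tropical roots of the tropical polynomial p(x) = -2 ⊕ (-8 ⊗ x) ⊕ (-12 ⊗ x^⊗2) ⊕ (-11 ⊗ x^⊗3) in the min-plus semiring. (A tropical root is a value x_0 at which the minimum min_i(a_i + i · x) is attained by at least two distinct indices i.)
Roots: {-1, 4, 6}

Each tropical root is a break point of the lower envelope of the lines y = a_i + i · x (there are 4 lines, with slopes 0, 1, ..., 3). Only the lines that attain the minimum somewhere contribute to roots; other lines are dominated. Here the surviving (envelope) indices are i = 3, i = 2, i = 1, i = 0.
Intersections between consecutive envelope lines give the roots: for adjacent envelope indices i < j the intersection is x = (a_i − a_j) / (j − i). Reading off the sorted break points: {-1, 4, 6}.
Verification: at each break x_0, at least two indices attain the minimum of min_i(a_i + i · x_0).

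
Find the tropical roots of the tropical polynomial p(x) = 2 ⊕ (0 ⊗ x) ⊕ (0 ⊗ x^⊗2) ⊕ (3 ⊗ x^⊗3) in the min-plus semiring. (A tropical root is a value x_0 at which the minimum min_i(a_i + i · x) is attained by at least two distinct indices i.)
Roots: {-3, 0, 2}

Each tropical root is a break point of the lower envelope of the lines y = a_i + i · x (there are 4 lines, with slopes 0, 1, ..., 3). Only the lines that attain the minimum somewhere contribute to roots; other lines are dominated. Here the surviving (envelope) indices are i = 3, i = 2, i = 1, i = 0.
Intersections between consecutive envelope lines give the roots: for adjacent envelope indices i < j the intersection is x = (a_i − a_j) / (j − i). Reading off the sorted break points: {-3, 0, 2}.
Verification: at each break x_0, at least two indices attain the minimum of min_i(a_i + i · x_0).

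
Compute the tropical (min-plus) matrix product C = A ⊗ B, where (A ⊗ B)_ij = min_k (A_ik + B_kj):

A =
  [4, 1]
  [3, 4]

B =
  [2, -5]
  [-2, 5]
A ⊗ B =
  [-1, -1]
  [2, -2]

Apply the min-plus product entry-by-entry:
  C[0][0] = min over k of (A[0][0] + B[0][0] = 4 + 2 = 6, A[0][1] + B[1][0] = 1 + -2 = -1) = -1 (attained at k = 1)
  C[0][1] = min over k of (A[0][0] + B[0][1] = 4 + -5 = -1, A[0][1] + B[1][1] = 1 + 5 = 6) = -1 (attained at k = 0)
  C[1][0] = min over k of (A[1][0] + B[0][0] = 3 + 2 = 5, A[1][1] + B[1][0] = 4 + -2 = 2) = 2 (attained at k = 1)
  C[1][1] = min over k of (A[1][0] + B[0][1] = 3 + -5 = -2, A[1][1] + B[1][1] = 4 + 5 = 9) = -2 (attained at k = 0)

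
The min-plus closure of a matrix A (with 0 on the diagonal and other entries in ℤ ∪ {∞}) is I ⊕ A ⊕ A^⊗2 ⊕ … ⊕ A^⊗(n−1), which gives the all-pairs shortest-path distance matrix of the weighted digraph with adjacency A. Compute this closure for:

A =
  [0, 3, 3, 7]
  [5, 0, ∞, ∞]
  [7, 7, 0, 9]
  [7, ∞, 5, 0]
Closure =
  [0, 3, 3, 7]
  [5, 0, 8, 12]
  [7, 7, 0, 9]
  [7, 10, 5, 0]

This is the Floyd-Warshall all-pairs shortest-path computation. For each intermediate vertex k = 0, 1, …, 3, update dist[i][j] ← min(dist[i][j], dist[i][k] + dist[k][j]). The final matrix gives, for each (i, j), the minimum total weight of any directed path from i to j (possibly empty when i = j).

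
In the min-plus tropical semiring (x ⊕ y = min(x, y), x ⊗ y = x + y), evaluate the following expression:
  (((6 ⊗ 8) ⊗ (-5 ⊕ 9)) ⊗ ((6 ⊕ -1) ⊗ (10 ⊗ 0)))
(((6 ⊗ 8) ⊗ (-5 ⊕ 9)) ⊗ ((6 ⊕ -1) ⊗ (10 ⊗ 0))) = 18

Expand innermost to outermost. Recall ⊕ takes the minimum of its arguments and ⊗ takes their sum. Working out the expression (((6 ⊗ 8) ⊗ (-5 ⊕ 9)) ⊗ ((6 ⊕ -1) ⊗ (10 ⊗ 0))) gives 18.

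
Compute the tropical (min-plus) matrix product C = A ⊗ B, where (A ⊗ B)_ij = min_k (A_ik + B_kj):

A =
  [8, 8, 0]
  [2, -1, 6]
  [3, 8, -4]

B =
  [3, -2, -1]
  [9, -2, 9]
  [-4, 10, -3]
A ⊗ B =
  [-4, 6, -3]
  [2, -3, 1]
  [-8, 1, -7]

Apply the min-plus product entry-by-entry:
  C[0][0] = min over k of (A[0][0] + B[0][0] = 8 + 3 = 11, A[0][1] + B[1][0] = 8 + 9 = 17, A[0][2] + B[2][0] = 0 + -4 = -4) = -4 (attained at k = 2)
  C[0][1] = min over k of (A[0][0] + B[0][1] = 8 + -2 = 6, A[0][1] + B[1][1] = 8 + -2 = 6, A[0][2] + B[2][1] = 0 + 10 = 10) = 6 (attained at k = 0)
  C[0][2] = min over k of (A[0][0] + B[0][2] = 8 + -1 = 7, A[0][1] + B[1][2] = 8 + 9 = 17, A[0][2] + B[2][2] = 0 + -3 = -3) = -3 (attained at k = 2)
  C[1][0] = min over k of (A[1][0] + B[0][0] = 2 + 3 = 5, A[1][1] + B[1][0] = -1 + 9 = 8, A[1][2] + B[2][0] = 6 + -4 = 2) = 2 (attained at k = 2)
  C[1][1] = min over k of (A[1][0] + B[0][1] = 2 + -2 = 0, A[1][1] + B[1][1] = -1 + -2 = -3, A[1][2] + B[2][1] = 6 + 10 = 16) = -3 (attained at k = 1)
  C[1][2] = min over k of (A[1][0] + B[0][2] = 2 + -1 = 1, A[1][1] + B[1][2] = -1 + 9 = 8, A[1][2] + B[2][2] = 6 + -3 = 3) = 1 (attained at k = 0)
  C[2][0] = min over k of (A[2][0] + B[0][0] = 3 + 3 = 6, A[2][1] + B[1][0] = 8 + 9 = 17, A[2][2] + B[2][0] = -4 + -4 = -8) = -8 (attained at k = 2)
  C[2][1] = min over k of (A[2][0] + B[0][1] = 3 + -2 = 1, A[2][1] + B[1][1] = 8 + -2 = 6, A[2][2] + B[2][1] = -4 + 10 = 6) = 1 (attained at k = 0)
  C[2][2] = min over k of (A[2][0] + B[0][2] = 3 + -1 = 2, A[2][1] + B[1][2] = 8 + 9 = 17, A[2][2] + B[2][2] = -4 + -3 = -7) = -7 (attained at k = 2)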